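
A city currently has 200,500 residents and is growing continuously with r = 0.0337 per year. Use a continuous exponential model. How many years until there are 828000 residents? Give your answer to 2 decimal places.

t ≈ 42.08 years

828000 = 200500 · e^(0.0337·t)
t = ln(828000/200500) / 0.0337 = ln(4.12968) / 0.0337 = 1.4182 / 0.0337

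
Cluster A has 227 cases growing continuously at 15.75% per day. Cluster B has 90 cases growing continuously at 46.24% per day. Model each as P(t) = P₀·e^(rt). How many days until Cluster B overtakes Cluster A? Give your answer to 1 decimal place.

227·e^(0.1575t) = 90·e^(0.4624t)
227/90 = e^((0.4624 − 0.1575)t) → ln(2.52222) = 0.3049·t
t = 0.92514 / 0.3049

t ≈ 3.0 days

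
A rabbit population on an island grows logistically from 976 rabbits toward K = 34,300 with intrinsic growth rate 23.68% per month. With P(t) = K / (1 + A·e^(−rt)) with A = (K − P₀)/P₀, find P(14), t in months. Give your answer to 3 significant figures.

A = (34300 − 976)/976 = 34.14344
P(14) = 34300 / (1 + 34.14344·e^(−0.2368·14)) = 34300 / (1 + 34.14344·0.036327)
= 34300 / 2.24032 ≈ 15310.3

≈ 15,300 rabbits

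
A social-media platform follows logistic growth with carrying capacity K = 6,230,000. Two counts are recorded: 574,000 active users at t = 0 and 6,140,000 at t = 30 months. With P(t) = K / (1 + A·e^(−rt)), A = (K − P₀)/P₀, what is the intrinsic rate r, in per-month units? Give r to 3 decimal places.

r ≈ 0.217 per month

A = (6230000 − 574000)/574000 = 9.85366
6140000 = 6230000/(1 + 9.85366·e^(−r·30)) → e^(−30r) = (1.01466 − 1)/9.85366 = 0.001488
r = −ln(0.001488)/30 = 6.51061/30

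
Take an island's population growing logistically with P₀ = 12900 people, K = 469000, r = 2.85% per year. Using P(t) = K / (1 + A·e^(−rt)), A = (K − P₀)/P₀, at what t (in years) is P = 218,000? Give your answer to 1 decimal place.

t ≈ 120.2 years

A = (469000 − 12900)/12900 = 35.35659
218000 = 469000/(1 + 35.35659·e^(−0.0285t)) → 1 + 35.35659·e^(−0.0285t) = 2.15138
e^(−0.0285t) = 0.032565 → t = ln(30.70811)/0.0285 = 3.42453/0.0285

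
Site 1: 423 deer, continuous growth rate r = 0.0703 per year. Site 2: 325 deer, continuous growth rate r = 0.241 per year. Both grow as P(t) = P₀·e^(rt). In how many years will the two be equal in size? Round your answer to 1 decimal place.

423·e^(0.0703t) = 325·e^(0.241t)
423/325 = e^((0.241 − 0.0703)t) → ln(1.30154) = 0.1707·t
t = 0.26355 / 0.1707

t ≈ 1.5 years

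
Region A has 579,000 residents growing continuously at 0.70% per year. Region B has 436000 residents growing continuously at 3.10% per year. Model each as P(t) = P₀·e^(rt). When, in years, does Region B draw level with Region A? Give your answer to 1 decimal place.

t ≈ 11.8 years

579000·e^(0.007t) = 436000·e^(0.031t)
579000/436000 = e^((0.031 − 0.007)t) → ln(1.32798) = 0.024·t
t = 0.28366 / 0.024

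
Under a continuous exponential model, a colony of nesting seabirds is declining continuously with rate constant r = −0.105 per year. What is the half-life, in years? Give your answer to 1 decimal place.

half-life ≈ 6.6 years

half-life = ln(2) / |r| = 0.69315 / 0.105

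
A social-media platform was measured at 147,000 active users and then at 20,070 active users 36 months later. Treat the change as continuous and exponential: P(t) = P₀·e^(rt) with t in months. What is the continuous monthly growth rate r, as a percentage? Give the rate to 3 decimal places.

r ≈ -5.531% per month

20070 = 147000 · e^(r·36)
e^(36r) = 20070/147000 = 0.13653
r = ln(0.13653) / 36 = -1.99121 / 36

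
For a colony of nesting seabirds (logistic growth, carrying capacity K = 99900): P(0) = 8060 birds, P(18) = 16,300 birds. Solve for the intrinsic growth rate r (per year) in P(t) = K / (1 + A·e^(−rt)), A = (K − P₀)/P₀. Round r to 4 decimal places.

r ≈ 0.0443 per year

A = (99900 − 8060)/8060 = 11.39454
16300 = 99900/(1 + 11.39454·e^(−r·18)) → e^(−18r) = (6.12883 − 1)/11.39454 = 0.450113
r = −ln(0.450113)/18 = 0.79826/18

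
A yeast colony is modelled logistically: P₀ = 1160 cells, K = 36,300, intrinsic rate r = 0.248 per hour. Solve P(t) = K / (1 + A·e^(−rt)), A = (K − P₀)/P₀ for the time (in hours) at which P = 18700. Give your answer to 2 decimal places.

t ≈ 14.00 hours

A = (36300 − 1160)/1160 = 30.2931
18700 = 36300/(1 + 30.2931·e^(−0.248t)) → 1 + 30.2931·e^(−0.248t) = 1.94118
e^(−0.248t) = 0.031069 → t = ln(32.18642)/0.248 = 3.47154/0.248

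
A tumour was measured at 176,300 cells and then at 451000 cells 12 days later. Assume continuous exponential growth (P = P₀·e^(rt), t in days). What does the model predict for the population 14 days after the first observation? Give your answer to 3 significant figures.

≈ 527,000 cells

r = ln(451000/176300) / 12 ≈ 0.078273 per day
P(14) = 176300 · e^(0.078273·14) = 176300 · 2.99166 ≈ 527428.89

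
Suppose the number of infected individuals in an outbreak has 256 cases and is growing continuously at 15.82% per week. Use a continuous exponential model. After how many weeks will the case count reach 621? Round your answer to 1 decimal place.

621 = 256 · e^(0.1582·t)
t = ln(621/256) / 0.1582 = ln(2.42578) / 0.1582 = 0.88615 / 0.1582

t ≈ 5.6 weeks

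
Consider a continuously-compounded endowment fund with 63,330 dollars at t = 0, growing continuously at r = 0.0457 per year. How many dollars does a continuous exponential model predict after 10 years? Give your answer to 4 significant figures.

≈ 100,000 dollars

P(10) = 63330 · e^(0.0457·10) = 63330 · e^(0.457)
= 63330 · 1.57933 ≈ 100018.9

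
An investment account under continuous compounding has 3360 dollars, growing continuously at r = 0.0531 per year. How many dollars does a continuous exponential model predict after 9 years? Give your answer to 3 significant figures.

≈ 5,420 dollars

P(9) = 3360 · e^(0.0531·9) = 3360 · e^(0.4779)
= 3360 · 1.61268 ≈ 5418.62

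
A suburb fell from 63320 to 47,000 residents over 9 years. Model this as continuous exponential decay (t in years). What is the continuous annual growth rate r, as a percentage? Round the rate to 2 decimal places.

47000 = 63320 · e^(r·9)
e^(9r) = 47000/63320 = 0.74226
r = ln(0.74226) / 9 = -0.29805 / 9

r ≈ -3.31% per year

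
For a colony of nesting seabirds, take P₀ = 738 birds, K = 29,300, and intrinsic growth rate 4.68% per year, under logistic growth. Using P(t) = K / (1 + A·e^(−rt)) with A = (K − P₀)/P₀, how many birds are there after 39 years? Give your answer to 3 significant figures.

≈ 4,050 birds

A = (29300 − 738)/738 = 38.7019
P(39) = 29300 / (1 + 38.7019·e^(−0.0468·39)) = 29300 / (1 + 38.7019·0.161185)
= 29300 / 7.23818 ≈ 4047.98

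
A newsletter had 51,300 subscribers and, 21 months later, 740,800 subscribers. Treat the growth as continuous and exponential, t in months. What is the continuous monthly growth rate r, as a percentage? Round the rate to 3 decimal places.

r ≈ 12.714% per month

740800 = 51300 · e^(r·21)
e^(21r) = 740800/51300 = 14.44055
r = ln(14.44055) / 21 = 2.67004 / 21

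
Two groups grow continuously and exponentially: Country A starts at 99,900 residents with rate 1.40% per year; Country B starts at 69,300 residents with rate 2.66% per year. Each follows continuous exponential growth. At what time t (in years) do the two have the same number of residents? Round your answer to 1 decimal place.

99900·e^(0.014t) = 69300·e^(0.0266t)
99900/69300 = e^((0.0266 − 0.014)t) → ln(1.44156) = 0.0126·t
t = 0.36572 / 0.0126

t ≈ 29.0 years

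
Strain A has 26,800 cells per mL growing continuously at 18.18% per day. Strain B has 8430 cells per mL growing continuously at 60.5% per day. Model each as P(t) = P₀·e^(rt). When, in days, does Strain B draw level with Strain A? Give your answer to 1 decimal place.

26800·e^(0.1818t) = 8430·e^(0.605t)
26800/8430 = e^((0.605 − 0.1818)t) → ln(3.17912) = 0.4232·t
t = 1.15661 / 0.4232

t ≈ 2.7 days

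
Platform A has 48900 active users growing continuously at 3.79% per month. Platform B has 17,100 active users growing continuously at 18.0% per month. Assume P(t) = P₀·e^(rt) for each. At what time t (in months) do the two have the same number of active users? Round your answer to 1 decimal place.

t ≈ 7.4 months

48900·e^(0.0379t) = 17100·e^(0.18t)
48900/17100 = e^((0.18 − 0.0379)t) → ln(2.85965) = 0.1421·t
t = 1.0507 / 0.1421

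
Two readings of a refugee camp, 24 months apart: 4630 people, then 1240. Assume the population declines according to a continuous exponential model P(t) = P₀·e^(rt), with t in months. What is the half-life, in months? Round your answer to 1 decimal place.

r = ln(1240/4630) / 24 = ln(0.26782) / 24 ≈ -0.054894 per month
half-life = ln 2 / |r| = 0.69315 / 0.054894

half-life ≈ 12.6 months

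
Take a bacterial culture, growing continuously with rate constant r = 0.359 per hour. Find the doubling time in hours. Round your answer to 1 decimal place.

doubling time ≈ 1.9 hours

doubling time = ln(2) / |r| = 0.69315 / 0.359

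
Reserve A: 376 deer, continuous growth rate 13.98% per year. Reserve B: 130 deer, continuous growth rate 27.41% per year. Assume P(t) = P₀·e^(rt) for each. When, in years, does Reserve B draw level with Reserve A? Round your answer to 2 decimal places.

t ≈ 7.91 years

376·e^(0.1398t) = 130·e^(0.2741t)
376/130 = e^((0.2741 − 0.1398)t) → ln(2.89231) = 0.1343·t
t = 1.06205 / 0.1343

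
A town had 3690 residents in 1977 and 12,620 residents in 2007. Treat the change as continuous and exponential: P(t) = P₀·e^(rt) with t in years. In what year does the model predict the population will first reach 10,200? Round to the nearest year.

year 2002

r = ln(12620/3690) / 30 = 1.22966/30 ≈ 0.040989 per year
t = ln(10200/3690) / r = 1.01676/0.040989 ≈ 24.81 years after 1977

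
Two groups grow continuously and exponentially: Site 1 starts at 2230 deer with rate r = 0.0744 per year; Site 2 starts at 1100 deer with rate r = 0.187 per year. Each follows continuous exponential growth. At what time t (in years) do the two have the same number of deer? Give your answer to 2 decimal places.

t ≈ 6.28 years

2230·e^(0.0744t) = 1100·e^(0.187t)
2230/1100 = e^((0.187 − 0.0744)t) → ln(2.02727) = 0.1126·t
t = 0.70669 / 0.1126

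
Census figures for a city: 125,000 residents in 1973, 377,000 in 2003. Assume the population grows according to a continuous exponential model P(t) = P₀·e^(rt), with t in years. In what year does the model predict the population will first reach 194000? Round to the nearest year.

year 1985

r = ln(377000/125000) / 30 = 1.10393/30 ≈ 0.036798 per year
t = ln(194000/125000) / r = 0.43954/0.036798 ≈ 11.94 years after 1973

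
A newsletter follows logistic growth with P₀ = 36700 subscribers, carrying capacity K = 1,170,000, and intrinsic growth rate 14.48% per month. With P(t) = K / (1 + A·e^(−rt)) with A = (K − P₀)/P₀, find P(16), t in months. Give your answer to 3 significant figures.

≈ 289,000 subscribers

A = (1170000 − 36700)/36700 = 30.88011
P(16) = 1170000 / (1 + 30.88011·e^(−0.1448·16)) = 1170000 / (1 + 30.88011·0.098589)
= 1170000 / 4.04443 ≈ 289287.06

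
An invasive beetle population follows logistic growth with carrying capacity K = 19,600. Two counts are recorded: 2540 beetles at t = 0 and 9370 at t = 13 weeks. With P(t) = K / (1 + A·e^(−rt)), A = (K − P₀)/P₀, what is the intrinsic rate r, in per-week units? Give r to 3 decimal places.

r ≈ 0.140 per week

A = (19600 − 2540)/2540 = 6.71654
9370 = 19600/(1 + 6.71654·e^(−r·13)) → e^(−13r) = (2.09178 − 1)/6.71654 = 0.162551
r = −ln(0.162551)/13 = 1.81676/13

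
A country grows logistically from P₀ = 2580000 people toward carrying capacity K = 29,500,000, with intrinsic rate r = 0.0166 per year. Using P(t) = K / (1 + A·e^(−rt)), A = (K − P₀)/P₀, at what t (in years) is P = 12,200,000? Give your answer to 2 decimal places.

t ≈ 120.23 years

A = (29500000 − 2580000)/2580000 = 10.43411
12200000 = 29500000/(1 + 10.43411·e^(−0.0166t)) → 1 + 10.43411·e^(−0.0166t) = 2.41803
e^(−0.0166t) = 0.135904 → t = ln(7.35816)/0.0166 = 1.99581/0.0166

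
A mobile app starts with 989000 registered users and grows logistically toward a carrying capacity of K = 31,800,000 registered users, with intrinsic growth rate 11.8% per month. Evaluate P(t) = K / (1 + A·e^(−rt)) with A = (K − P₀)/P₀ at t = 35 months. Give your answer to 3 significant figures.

≈ 21,200,000 registered users

A = (31800000 − 989000)/989000 = 31.15369
P(35) = 31800000 / (1 + 31.15369·e^(−0.118·35)) = 31800000 / (1 + 31.15369·0.016083)
= 31800000 / 1.50104 ≈ 21185296.97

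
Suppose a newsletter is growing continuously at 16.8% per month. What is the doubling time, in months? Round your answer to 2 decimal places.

doubling time = ln(2) / |r| = 0.69315 / 0.168

doubling time ≈ 4.13 months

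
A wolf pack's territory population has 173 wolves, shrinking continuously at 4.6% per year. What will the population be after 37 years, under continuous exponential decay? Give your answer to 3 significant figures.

≈ 31.5 wolves

P(37) = 173 · e^(-0.046·37) = 173 · e^(-1.702)
= 173 · 0.18232 ≈ 31.54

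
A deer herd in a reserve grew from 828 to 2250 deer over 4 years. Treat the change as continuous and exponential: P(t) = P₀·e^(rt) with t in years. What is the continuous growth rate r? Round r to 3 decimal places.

r ≈ 0.250 per year

2250 = 828 · e^(r·4)
e^(4r) = 2250/828 = 2.71739
r = ln(2.71739) / 4 = 0.99967 / 4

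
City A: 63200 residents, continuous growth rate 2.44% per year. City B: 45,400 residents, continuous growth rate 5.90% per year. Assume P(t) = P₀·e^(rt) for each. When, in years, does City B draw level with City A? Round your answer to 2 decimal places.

t ≈ 9.56 years

63200·e^(0.0244t) = 45400·e^(0.059t)
63200/45400 = e^((0.059 − 0.0244)t) → ln(1.39207) = 0.0346·t
t = 0.33079 / 0.0346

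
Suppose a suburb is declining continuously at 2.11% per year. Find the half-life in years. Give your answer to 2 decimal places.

half-life = ln(2) / |r| = 0.69315 / 0.0211

half-life ≈ 32.85 years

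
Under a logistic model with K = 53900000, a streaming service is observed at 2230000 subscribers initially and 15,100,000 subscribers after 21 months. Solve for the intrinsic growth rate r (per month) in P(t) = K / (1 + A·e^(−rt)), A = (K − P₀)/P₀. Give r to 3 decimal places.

A = (53900000 − 2230000)/2230000 = 23.1704
15100000 = 53900000/(1 + 23.1704·e^(−r·21)) → e^(−21r) = (3.56954 − 1)/23.1704 = 0.110897
r = −ln(0.110897)/21 = 2.19915/21

r ≈ 0.105 per month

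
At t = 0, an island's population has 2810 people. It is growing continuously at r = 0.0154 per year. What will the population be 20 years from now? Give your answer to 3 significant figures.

≈ 3,820 people

P(20) = 2810 · e^(0.0154·20) = 2810 · e^(0.308)
= 2810 · 1.3607 ≈ 3823.57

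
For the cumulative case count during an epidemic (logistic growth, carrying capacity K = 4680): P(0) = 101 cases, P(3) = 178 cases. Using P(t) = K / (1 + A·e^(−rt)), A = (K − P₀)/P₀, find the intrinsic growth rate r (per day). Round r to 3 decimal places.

r ≈ 0.195 per day

A = (4680 − 101)/101 = 45.33663
178 = 4680/(1 + 45.33663·e^(−r·3)) → e^(−3r) = (26.29213 − 1)/45.33663 = 0.557874
r = −ln(0.557874)/3 = 0.58362/3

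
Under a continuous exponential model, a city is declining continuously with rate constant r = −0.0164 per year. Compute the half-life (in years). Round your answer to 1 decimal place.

half-life = ln(2) / |r| = 0.69315 / 0.0164

half-life ≈ 42.3 years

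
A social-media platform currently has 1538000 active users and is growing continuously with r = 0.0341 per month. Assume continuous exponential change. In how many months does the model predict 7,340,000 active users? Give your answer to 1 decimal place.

t ≈ 45.8 months

7340000 = 1538000 · e^(0.0341·t)
t = ln(7340000/1538000) / 0.0341 = ln(4.77243) / 0.0341 = 1.56286 / 0.0341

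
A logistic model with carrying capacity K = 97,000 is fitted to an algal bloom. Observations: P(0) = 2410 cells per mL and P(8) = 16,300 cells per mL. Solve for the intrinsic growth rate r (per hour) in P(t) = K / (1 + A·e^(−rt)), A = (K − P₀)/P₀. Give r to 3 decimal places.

r ≈ 0.259 per hour

A = (97000 − 2410)/2410 = 39.24896
16300 = 97000/(1 + 39.24896·e^(−r·8)) → e^(−8r) = (5.95092 − 1)/39.24896 = 0.126141
r = −ln(0.126141)/8 = 2.07035/8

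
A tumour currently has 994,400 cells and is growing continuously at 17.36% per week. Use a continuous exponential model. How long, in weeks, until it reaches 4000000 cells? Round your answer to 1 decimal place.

t ≈ 8.0 weeks

4000000 = 994400 · e^(0.1736·t)
t = ln(4000000/994400) / 0.1736 = ln(4.02253) / 0.1736 = 1.39191 / 0.1736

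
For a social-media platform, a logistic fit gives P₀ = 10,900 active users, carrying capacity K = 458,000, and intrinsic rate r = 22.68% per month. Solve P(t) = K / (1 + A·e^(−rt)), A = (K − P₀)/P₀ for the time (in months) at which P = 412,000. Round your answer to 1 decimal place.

t ≈ 26.0 months

A = (458000 − 10900)/10900 = 41.01835
412000 = 458000/(1 + 41.01835·e^(−0.2268t)) → 1 + 41.01835·e^(−0.2268t) = 1.11165
e^(−0.2268t) = 0.002722 → t = ln(367.38173)/0.2268 = 5.9064/0.2268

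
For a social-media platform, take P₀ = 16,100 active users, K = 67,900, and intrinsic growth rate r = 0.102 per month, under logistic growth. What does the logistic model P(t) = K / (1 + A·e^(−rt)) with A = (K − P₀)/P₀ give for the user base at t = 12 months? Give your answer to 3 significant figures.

≈ 34,900 active users

A = (67900 − 16100)/16100 = 3.21739
P(12) = 67900 / (1 + 3.21739·e^(−0.102·12)) = 67900 / (1 + 3.21739·0.294052)
= 67900 / 1.94608 ≈ 34890.67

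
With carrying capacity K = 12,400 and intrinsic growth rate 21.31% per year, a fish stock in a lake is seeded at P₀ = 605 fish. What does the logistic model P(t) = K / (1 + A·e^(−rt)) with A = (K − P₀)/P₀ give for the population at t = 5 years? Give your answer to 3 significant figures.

≈ 1,610 fish

A = (12400 − 605)/605 = 19.49587
P(5) = 12400 / (1 + 19.49587·e^(−0.2131·5)) = 12400 / (1 + 19.49587·0.344556)
= 12400 / 7.71741 ≈ 1606.76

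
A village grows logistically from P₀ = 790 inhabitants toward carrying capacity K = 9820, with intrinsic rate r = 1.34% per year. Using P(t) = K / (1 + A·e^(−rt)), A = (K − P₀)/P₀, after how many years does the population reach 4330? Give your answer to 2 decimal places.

t ≈ 164.10 years

A = (9820 − 790)/790 = 11.43038
4330 = 9820/(1 + 11.43038·e^(−0.0134t)) → 1 + 11.43038·e^(−0.0134t) = 2.2679
e^(−0.0134t) = 0.110924 → t = ln(9.01522)/0.0134 = 2.19891/0.0134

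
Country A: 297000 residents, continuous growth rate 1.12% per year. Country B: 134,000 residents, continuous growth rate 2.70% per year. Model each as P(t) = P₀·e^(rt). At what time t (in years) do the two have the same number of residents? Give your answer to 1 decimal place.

t ≈ 50.4 years

297000·e^(0.0112t) = 134000·e^(0.027t)
297000/134000 = e^((0.027 − 0.0112)t) → ln(2.21642) = 0.0158·t
t = 0.79589 / 0.0158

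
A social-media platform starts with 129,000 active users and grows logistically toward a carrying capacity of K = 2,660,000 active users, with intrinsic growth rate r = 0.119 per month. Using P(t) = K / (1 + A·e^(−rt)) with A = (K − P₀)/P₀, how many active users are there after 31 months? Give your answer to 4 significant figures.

≈ 1,785,000 active users

A = (2660000 − 129000)/129000 = 19.62016
P(31) = 2660000 / (1 + 19.62016·e^(−0.119·31)) = 2660000 / (1 + 19.62016·0.024997)
= 2660000 / 1.49044 ≈ 1784702.18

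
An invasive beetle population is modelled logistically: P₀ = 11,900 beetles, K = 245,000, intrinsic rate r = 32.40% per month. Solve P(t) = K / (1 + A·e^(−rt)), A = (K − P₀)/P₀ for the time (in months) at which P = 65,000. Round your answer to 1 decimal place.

t ≈ 6.0 months

A = (245000 − 11900)/11900 = 19.58824
65000 = 245000/(1 + 19.58824·e^(−0.324t)) → 1 + 19.58824·e^(−0.324t) = 3.76923
e^(−0.324t) = 0.141372 → t = ln(7.07353)/0.324 = 1.95636/0.324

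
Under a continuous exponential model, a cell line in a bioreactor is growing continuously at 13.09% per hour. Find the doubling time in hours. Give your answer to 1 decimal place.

doubling time ≈ 5.3 hours

doubling time = ln(2) / |r| = 0.69315 / 0.1309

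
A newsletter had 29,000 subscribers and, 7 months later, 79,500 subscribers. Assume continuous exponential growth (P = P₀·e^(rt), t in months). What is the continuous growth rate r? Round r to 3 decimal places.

79500 = 29000 · e^(r·7)
e^(7r) = 79500/29000 = 2.74138
r = ln(2.74138) / 7 = 1.00846 / 7

r ≈ 0.144 per month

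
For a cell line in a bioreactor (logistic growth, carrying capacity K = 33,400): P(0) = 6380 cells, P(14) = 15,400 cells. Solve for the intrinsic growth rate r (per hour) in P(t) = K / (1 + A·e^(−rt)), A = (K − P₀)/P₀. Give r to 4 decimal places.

r ≈ 0.0920 per hour

A = (33400 − 6380)/6380 = 4.23511
15400 = 33400/(1 + 4.23511·e^(−r·14)) → e^(−14r) = (2.16883 − 1)/4.23511 = 0.275986
r = −ln(0.275986)/14 = 1.2874/14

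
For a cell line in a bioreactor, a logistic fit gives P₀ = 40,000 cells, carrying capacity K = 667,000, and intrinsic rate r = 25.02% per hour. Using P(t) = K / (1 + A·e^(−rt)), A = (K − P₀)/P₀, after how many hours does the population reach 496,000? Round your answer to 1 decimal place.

A = (667000 − 40000)/40000 = 15.675
496000 = 667000/(1 + 15.675·e^(−0.2502t)) → 1 + 15.675·e^(−0.2502t) = 1.34476
e^(−0.2502t) = 0.021994 → t = ln(45.46667)/0.2502 = 3.81698/0.2502

t ≈ 15.3 hours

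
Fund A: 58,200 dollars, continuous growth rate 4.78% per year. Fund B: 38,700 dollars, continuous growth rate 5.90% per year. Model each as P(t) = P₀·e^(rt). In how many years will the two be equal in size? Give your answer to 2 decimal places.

t ≈ 36.43 years

58200·e^(0.0478t) = 38700·e^(0.059t)
58200/38700 = e^((0.059 − 0.0478)t) → ln(1.50388) = 0.0112·t
t = 0.40805 / 0.0112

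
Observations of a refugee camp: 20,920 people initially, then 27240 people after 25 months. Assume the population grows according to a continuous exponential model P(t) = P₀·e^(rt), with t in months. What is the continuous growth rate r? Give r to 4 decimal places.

27240 = 20920 · e^(r·25)
e^(25r) = 27240/20920 = 1.3021
r = ln(1.3021) / 25 = 0.26398 / 25

r ≈ 0.0106 per month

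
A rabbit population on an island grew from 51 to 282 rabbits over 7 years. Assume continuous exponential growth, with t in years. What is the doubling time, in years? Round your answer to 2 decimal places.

r = ln(282/51) / 7 = ln(5.52941) / 7 ≈ 0.244297 per year
doubling time = ln 2 / |r| = 0.69315 / 0.244297

doubling time ≈ 2.84 years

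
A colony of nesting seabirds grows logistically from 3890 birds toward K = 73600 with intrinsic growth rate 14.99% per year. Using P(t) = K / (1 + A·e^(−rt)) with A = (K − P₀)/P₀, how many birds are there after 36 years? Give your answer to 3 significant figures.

≈ 68,100 birds

A = (73600 − 3890)/3890 = 17.92031
P(36) = 73600 / (1 + 17.92031·e^(−0.1499·36)) = 73600 / (1 + 17.92031·0.004533)
= 73600 / 1.08123 ≈ 68070.6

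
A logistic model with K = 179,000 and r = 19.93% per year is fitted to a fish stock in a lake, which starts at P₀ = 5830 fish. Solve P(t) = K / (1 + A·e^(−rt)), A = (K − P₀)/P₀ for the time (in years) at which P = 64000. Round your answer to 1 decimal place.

A = (179000 − 5830)/5830 = 29.70326
64000 = 179000/(1 + 29.70326·e^(−0.1993t)) → 1 + 29.70326·e^(−0.1993t) = 2.79688
e^(−0.1993t) = 0.060494 → t = ln(16.53051)/0.1993 = 2.80521/0.1993

t ≈ 14.1 years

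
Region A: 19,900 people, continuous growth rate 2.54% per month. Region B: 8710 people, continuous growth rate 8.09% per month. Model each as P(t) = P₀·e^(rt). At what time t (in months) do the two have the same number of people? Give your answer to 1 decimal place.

19900·e^(0.0254t) = 8710·e^(0.0809t)
19900/8710 = e^((0.0809 − 0.0254)t) → ln(2.28473) = 0.0555·t
t = 0.82625 / 0.0555

t ≈ 14.9 months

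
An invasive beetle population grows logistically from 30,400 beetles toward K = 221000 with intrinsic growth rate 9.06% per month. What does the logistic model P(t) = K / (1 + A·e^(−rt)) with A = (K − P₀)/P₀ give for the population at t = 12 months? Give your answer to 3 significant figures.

A = (221000 − 30400)/30400 = 6.26974
P(12) = 221000 / (1 + 6.26974·e^(−0.0906·12)) = 221000 / (1 + 6.26974·0.337159)
= 221000 / 3.1139 ≈ 70972.1

≈ 71,000 beetles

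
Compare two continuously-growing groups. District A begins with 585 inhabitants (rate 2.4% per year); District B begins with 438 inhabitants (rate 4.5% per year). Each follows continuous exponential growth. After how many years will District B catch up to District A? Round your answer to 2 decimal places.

t ≈ 13.78 years

585·e^(0.024t) = 438·e^(0.045t)
585/438 = e^((0.045 − 0.024)t) → ln(1.33562) = 0.021·t
t = 0.28939 / 0.021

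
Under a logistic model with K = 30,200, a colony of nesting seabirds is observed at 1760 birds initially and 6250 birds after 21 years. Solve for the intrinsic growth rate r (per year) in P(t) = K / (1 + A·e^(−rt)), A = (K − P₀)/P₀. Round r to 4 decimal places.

A = (30200 − 1760)/1760 = 16.15909
6250 = 30200/(1 + 16.15909·e^(−r·21)) → e^(−21r) = (4.832 − 1)/16.15909 = 0.237142
r = −ln(0.237142)/21 = 1.4391/21

r ≈ 0.0685 per year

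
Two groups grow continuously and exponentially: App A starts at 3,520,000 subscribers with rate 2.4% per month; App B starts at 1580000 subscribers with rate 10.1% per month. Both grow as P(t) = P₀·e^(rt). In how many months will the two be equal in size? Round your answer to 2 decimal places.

t ≈ 10.40 months

3520000·e^(0.024t) = 1580000·e^(0.101t)
3520000/1580000 = e^((0.101 − 0.024)t) → ln(2.22785) = 0.077·t
t = 0.80104 / 0.077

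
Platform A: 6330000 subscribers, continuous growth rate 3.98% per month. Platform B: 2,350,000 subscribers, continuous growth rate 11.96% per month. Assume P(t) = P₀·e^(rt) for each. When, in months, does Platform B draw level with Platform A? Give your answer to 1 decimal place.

6330000·e^(0.0398t) = 2350000·e^(0.1196t)
6330000/2350000 = e^((0.1196 − 0.0398)t) → ln(2.69362) = 0.0798·t
t = 0.99088 / 0.0798

t ≈ 12.4 months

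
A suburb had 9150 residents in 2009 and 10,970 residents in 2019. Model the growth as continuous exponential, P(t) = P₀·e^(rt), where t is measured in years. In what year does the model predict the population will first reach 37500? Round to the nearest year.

year 2087

r = ln(10970/9150) / 10 = 0.18141/10 ≈ 0.018141 per year
t = ln(37500/9150) / r = 1.41059/0.018141 ≈ 77.76 years after 2009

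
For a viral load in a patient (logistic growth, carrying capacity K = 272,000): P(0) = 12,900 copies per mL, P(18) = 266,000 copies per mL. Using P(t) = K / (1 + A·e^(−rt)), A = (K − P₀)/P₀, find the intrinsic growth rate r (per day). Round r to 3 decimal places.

A = (272000 − 12900)/12900 = 20.08527
266000 = 272000/(1 + 20.08527·e^(−r·18)) → e^(−18r) = (1.02256 − 1)/20.08527 = 0.001123
r = −ln(0.001123)/18 = 6.79172/18

r ≈ 0.377 per day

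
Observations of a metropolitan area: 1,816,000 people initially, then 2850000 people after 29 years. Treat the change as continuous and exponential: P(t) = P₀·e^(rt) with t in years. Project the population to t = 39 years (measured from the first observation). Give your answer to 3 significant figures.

≈ 3,330,000 people

r = ln(2850000/1816000) / 29 ≈ 0.015541 per year
P(39) = 1816000 · e^(0.015541·39) = 1816000 · 1.83325 ≈ 3329182.66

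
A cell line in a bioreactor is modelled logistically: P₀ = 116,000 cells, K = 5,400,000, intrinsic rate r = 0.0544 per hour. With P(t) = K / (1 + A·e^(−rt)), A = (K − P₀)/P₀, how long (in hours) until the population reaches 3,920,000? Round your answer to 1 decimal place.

A = (5400000 − 116000)/116000 = 45.55172
3920000 = 5400000/(1 + 45.55172·e^(−0.0544t)) → 1 + 45.55172·e^(−0.0544t) = 1.37755
e^(−0.0544t) = 0.008288 → t = ln(120.65051)/0.0544 = 4.7929/0.0544

t ≈ 88.1 hours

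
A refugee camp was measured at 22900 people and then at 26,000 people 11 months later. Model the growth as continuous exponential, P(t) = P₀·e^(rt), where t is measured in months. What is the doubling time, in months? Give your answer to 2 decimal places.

r = ln(26000/22900) / 11 = ln(1.13537) / 11 ≈ 0.011542 per month
doubling time = ln 2 / |r| = 0.69315 / 0.011542

doubling time ≈ 60.06 months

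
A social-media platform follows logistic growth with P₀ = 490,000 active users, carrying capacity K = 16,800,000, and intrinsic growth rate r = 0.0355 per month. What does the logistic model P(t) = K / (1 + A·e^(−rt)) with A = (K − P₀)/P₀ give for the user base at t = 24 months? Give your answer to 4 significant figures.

A = (16800000 − 490000)/490000 = 33.28571
P(24) = 16800000 / (1 + 33.28571·e^(−0.0355·24)) = 16800000 / (1 + 33.28571·0.426561)
= 16800000 / 15.19839 ≈ 1105380.52

≈ 1,105,000 active users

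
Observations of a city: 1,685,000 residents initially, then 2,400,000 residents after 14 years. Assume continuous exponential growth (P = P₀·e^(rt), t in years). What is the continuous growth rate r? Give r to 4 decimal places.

2400000 = 1685000 · e^(r·14)
e^(14r) = 2400000/1685000 = 1.42433
r = ln(1.42433) / 14 = 0.3537 / 14

r ≈ 0.0253 per year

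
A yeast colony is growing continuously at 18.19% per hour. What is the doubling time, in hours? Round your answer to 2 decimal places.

doubling time = ln(2) / |r| = 0.69315 / 0.1819

doubling time ≈ 3.81 hours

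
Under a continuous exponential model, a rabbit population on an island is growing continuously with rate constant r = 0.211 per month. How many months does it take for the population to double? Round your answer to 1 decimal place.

doubling time ≈ 3.3 months

doubling time = ln(2) / |r| = 0.69315 / 0.211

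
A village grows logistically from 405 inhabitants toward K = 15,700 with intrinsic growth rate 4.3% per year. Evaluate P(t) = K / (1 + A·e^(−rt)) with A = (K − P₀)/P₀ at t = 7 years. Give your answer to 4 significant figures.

A = (15700 − 405)/405 = 37.76543
P(7) = 15700 / (1 + 37.76543·e^(−0.043·7)) = 15700 / (1 + 37.76543·0.740078)
= 15700 / 28.94936 ≈ 542.33

≈ 542.3 inhabitants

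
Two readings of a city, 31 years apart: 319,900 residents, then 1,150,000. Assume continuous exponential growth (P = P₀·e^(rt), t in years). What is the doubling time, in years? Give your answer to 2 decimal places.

doubling time ≈ 16.79 years

r = ln(1150000/319900) / 31 = ln(3.59487) / 31 ≈ 0.041274 per year
doubling time = ln 2 / |r| = 0.69315 / 0.041274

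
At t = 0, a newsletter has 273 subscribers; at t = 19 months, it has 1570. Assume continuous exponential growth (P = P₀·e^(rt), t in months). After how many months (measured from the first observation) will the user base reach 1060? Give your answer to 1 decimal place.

r = ln(1570/273) / 19 ≈ 0.092072 per month
t = ln(1060/273) / r = 1.35655 / 0.092072 ≈ 14.734

t ≈ 14.7 months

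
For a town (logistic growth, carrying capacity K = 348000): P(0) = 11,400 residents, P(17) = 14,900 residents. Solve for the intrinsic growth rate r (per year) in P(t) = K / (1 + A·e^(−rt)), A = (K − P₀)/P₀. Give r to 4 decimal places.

r ≈ 0.0164 per year

A = (348000 − 11400)/11400 = 29.52632
14900 = 348000/(1 + 29.52632·e^(−r·17)) → e^(−17r) = (23.3557 − 1)/29.52632 = 0.757145
r = −ln(0.757145)/17 = 0.2782/17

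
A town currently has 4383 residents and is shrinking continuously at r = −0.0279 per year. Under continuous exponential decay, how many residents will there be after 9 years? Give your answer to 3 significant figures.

P(9) = 4383 · e^(-0.0279·9) = 4383 · e^(-0.2511)
= 4383 · 0.77794 ≈ 3409.73

≈ 3,410 residents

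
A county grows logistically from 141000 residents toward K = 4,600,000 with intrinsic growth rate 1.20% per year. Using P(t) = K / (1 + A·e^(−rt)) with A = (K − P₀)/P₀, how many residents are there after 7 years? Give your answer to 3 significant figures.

A = (4600000 − 141000)/141000 = 31.62411
P(7) = 4600000 / (1 + 31.62411·e^(−0.012·7)) = 4600000 / (1 + 31.62411·0.919431)
= 4600000 / 30.0762 ≈ 152944.86

≈ 153,000 residents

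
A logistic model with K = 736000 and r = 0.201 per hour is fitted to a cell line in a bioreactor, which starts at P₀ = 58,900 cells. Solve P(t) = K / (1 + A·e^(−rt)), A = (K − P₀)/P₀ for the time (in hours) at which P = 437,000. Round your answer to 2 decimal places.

A = (736000 − 58900)/58900 = 11.49576
437000 = 736000/(1 + 11.49576·e^(−0.201t)) → 1 + 11.49576·e^(−0.201t) = 1.68421
e^(−0.201t) = 0.059519 → t = ln(16.80149)/0.201 = 2.82147/0.201

t ≈ 14.04 hours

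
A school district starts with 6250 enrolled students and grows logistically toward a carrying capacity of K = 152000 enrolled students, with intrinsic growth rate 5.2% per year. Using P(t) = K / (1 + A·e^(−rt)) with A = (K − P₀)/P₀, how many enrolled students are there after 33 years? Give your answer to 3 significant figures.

A = (152000 − 6250)/6250 = 23.32
P(33) = 152000 / (1 + 23.32·e^(−0.052·33)) = 152000 / (1 + 23.32·0.179784)
= 152000 / 5.19256 ≈ 29272.66

≈ 29,300 enrolled students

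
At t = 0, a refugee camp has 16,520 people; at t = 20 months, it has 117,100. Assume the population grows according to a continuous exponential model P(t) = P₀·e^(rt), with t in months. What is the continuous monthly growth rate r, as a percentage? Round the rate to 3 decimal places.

r ≈ 9.792% per month

117100 = 16520 · e^(r·20)
e^(20r) = 117100/16520 = 7.08838
r = ln(7.08838) / 20 = 1.95846 / 20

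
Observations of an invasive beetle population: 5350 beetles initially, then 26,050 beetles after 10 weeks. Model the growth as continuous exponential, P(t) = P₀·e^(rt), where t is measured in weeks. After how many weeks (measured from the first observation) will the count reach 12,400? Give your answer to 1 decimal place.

t ≈ 5.3 weeks

r = ln(26050/5350) / 10 ≈ 0.158292 per week
t = ln(12400/5350) / r = 0.8406 / 0.158292 ≈ 5.31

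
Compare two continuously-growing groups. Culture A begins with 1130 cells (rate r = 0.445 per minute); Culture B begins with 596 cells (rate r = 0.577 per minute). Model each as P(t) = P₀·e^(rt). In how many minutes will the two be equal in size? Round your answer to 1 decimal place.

t ≈ 4.8 minutes

1130·e^(0.445t) = 596·e^(0.577t)
1130/596 = e^((0.577 − 0.445)t) → ln(1.89597) = 0.132·t
t = 0.63973 / 0.132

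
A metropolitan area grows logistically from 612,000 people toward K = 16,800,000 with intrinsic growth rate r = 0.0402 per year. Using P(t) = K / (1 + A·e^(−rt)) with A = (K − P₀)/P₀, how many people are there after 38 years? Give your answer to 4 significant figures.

A = (16800000 − 612000)/612000 = 26.45098
P(38) = 16800000 / (1 + 26.45098·e^(−0.0402·38)) = 16800000 / (1 + 26.45098·0.217056)
= 16800000 / 6.74134 ≈ 2492084.89

≈ 2,492,000 people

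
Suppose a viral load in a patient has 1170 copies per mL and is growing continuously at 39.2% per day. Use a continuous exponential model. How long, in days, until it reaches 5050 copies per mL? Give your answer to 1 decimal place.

5050 = 1170 · e^(0.392·t)
t = ln(5050/1170) / 0.392 = ln(4.31624) / 0.392 = 1.46238 / 0.392

t ≈ 3.7 days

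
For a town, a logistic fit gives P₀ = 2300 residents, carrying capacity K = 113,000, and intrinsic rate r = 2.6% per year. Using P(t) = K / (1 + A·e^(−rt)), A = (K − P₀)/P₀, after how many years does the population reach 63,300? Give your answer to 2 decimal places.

t ≈ 158.30 years

A = (113000 − 2300)/2300 = 48.13043
63300 = 113000/(1 + 48.13043·e^(−0.026t)) → 1 + 48.13043·e^(−0.026t) = 1.78515
e^(−0.026t) = 0.016313 → t = ln(61.30094)/0.026 = 4.1158/0.026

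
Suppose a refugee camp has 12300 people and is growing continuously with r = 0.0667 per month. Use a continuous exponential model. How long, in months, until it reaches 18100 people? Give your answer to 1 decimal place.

18100 = 12300 · e^(0.0667·t)
t = ln(18100/12300) / 0.0667 = ln(1.47154) / 0.0667 = 0.38631 / 0.0667

t ≈ 5.8 months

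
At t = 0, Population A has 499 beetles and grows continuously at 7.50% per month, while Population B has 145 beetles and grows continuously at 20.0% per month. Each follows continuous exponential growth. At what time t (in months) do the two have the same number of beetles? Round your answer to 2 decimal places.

499·e^(0.075t) = 145·e^(0.2t)
499/145 = e^((0.2 − 0.075)t) → ln(3.44138) = 0.125·t
t = 1.23587 / 0.125

t ≈ 9.89 months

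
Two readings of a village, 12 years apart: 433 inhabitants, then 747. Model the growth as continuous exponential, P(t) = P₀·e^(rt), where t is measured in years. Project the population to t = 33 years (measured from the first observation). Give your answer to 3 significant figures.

≈ 1,940 inhabitants

r = ln(747/433) / 12 ≈ 0.045444 per year
P(33) = 433 · e^(0.045444·33) = 433 · 4.48012 ≈ 1939.89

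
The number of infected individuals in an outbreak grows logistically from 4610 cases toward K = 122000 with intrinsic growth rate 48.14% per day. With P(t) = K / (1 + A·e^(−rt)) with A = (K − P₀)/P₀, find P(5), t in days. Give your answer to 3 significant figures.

≈ 37,000 cases

A = (122000 − 4610)/4610 = 25.46421
P(5) = 122000 / (1 + 25.46421·e^(−0.4814·5)) = 122000 / (1 + 25.46421·0.090085)
= 122000 / 3.29395 ≈ 37037.63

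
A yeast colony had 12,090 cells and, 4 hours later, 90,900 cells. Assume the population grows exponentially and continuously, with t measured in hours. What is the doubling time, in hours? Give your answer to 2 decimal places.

doubling time ≈ 1.37 hours

r = ln(90900/12090) / 4 = ln(7.51861) / 4 ≈ 0.504345 per hour
doubling time = ln 2 / |r| = 0.69315 / 0.504345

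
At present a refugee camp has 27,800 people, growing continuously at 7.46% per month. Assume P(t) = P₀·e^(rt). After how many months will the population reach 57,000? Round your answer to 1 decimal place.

t ≈ 9.6 months

57000 = 27800 · e^(0.0746·t)
t = ln(57000/27800) / 0.0746 = ln(2.05036) / 0.0746 = 0.71802 / 0.0746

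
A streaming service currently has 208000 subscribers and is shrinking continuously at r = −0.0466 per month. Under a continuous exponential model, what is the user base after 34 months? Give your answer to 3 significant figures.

≈ 42,700 subscribers

P(34) = 208000 · e^(-0.0466·34) = 208000 · e^(-1.5844)
= 208000 · 0.20507 ≈ 42654.73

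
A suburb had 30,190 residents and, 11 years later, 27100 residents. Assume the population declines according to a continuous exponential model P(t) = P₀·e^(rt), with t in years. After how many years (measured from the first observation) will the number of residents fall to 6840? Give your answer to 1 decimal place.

r = ln(27100/30190) / 11 ≈ -0.009816 per year
t = ln(6840/30190) / r = -1.48472 / -0.009816 ≈ 151.254

t ≈ 151.3 years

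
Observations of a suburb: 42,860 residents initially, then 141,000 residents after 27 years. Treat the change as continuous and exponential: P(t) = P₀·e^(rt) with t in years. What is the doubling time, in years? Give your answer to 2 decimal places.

doubling time ≈ 15.72 years

r = ln(141000/42860) / 27 = ln(3.28978) / 27 ≈ 0.044104 per year
doubling time = ln 2 / |r| = 0.69315 / 0.044104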